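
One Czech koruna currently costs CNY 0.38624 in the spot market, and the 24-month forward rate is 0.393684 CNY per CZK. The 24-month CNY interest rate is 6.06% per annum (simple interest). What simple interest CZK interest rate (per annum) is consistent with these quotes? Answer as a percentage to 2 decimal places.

5.00%

T = 2 years.
By CIP, F/S equals the CNY-to-CZK growth ratio: 0.393684/0.38624 = 1.0192730.
The CNY side grows by 1 + 0.0606×2 = 1.121200.
That pins the CZK growth at 1.0999997.
r = (1.0999997 − 1)/2 = 0.050000 → 5.00%.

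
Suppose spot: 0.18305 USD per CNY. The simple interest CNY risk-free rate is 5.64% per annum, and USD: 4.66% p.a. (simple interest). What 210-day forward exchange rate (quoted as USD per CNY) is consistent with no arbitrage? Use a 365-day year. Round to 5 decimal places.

0.18205

T = 210/365 years.
USD accumulates by 1 + 0.0466×210/365 = 1.026811.
Growth of 1 CNY over T: 1 + 0.0564×210/365 = 1.0324493.
So F = 0.18305 × 1.026811 / 1.0324493 = 0.1820503 (USD/CNY).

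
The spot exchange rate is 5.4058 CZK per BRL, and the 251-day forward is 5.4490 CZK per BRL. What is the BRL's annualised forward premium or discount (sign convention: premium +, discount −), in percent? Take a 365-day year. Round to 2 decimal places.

T = 251/365 years.
BRL trades forward at +0.79914% vs spot over the period.
×(1/T) gives 1.16% p.a.

+1.16%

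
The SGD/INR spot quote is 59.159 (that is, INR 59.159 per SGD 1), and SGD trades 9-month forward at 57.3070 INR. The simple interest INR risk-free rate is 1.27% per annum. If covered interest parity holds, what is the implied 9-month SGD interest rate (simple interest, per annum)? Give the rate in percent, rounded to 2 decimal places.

T = 9/12 years.
By CIP, F/S equals the INR-to-SGD growth ratio: 57.307/59.159 = 0.9686945.
The INR side grows by 1 + 0.0127×9/12 = 1.009525.
That pins the SGD growth at 1.042150.
r = (1.042150 − 1)/(9/12) = 0.056200 → 5.62%.

5.62%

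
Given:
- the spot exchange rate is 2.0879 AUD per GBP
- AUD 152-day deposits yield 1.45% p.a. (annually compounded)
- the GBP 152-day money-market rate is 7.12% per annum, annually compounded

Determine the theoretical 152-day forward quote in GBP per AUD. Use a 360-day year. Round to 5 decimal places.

0.49008

T = 152/360 years.
Growth of 1 AUD over T: (1 + 0.0145)^(152/360) = 1.0060968.
GBP accumulates by (1 + 0.0712)^(152/360) = 1.029466.
CIP: F = S · (grow AUD)/(grow GBP) = 2.0879 × 1.0060968/1.029466 = 2.040504 AUD per GBP.
Quoted the other way: 1/2.040504 = 0.49008 GBP per AUD.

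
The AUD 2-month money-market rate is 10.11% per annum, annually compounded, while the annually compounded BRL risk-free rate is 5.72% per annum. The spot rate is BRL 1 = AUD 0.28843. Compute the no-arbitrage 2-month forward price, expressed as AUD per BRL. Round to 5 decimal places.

0.29039

T = 2/12 years.
AUD accumulates by (1 + 0.1011)^(2/12) = 1.0161811.
BRL accumulates by (1 + 0.0572)^(2/12) = 1.0093138.
So F = 0.28843 × 1.0161811 / 1.0093138 = 0.2903925 (AUD/BRL).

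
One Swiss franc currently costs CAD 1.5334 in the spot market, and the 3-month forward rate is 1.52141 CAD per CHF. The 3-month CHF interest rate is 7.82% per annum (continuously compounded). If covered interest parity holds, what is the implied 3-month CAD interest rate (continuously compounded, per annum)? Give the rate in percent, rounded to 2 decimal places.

4.68%

T = 3/12 years.
CIP gives F = S · g_CAD/g_CHF, so g_CAD/g_CHF = 1.52141/1.5334 = 0.9921808.
The CHF side grows by e^(0.0782×3/12) = 1.0197424.
So the CAD growth factor = 1.0117688.
r = ln(1.0117688)/(3/12) = 0.046800 → 4.68%.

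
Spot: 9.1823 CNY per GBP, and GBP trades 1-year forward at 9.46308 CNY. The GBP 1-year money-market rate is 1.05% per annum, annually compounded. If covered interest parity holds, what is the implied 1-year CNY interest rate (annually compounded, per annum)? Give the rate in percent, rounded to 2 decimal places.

T = 1 year.
By CIP, F/S equals the CNY-to-GBP growth ratio: 9.46308/9.1823 = 1.0305784.
The GBP side grows by (1 + 0.0105)^1 = 1.010500.
Hence g_CNY = 1.0413995.
Annualise: 1.0413995^(1/1) − 1 = 0.041400 = 4.14%.

4.14%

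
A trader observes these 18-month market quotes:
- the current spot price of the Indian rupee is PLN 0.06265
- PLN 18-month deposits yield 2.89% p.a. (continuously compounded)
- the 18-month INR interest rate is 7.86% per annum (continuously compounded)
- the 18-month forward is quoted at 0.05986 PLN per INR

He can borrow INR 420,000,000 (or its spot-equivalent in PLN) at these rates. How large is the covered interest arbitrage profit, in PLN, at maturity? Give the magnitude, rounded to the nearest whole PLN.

PLN 808,405

T = 18/12 years.
Invest the INR and cover forward: 420,000,000 × 1.1251315926 × 0.05986 = PLN 28,287,158.40.
Convert at spot and invest in PLN: 420,000,000 × 0.06265 × 1.0443033371 = PLN 27,478,753.71.
The quoted forward overvalues INR, so borrow PLN, buy INR at spot, deposit the INR at 7.86%, and sell the proceeds forward at 0.05986.
The gap between the two covered legs is PLN 808,405.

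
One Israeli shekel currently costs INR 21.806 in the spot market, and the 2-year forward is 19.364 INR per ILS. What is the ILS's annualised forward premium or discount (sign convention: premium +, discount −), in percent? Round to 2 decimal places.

T = 2 years.
Period premium: (19.364 − 21.806)/21.806 = -0.1119875.
Per annum: -0.1119875 / 2 = -0.055994 = -5.60%.

-5.60%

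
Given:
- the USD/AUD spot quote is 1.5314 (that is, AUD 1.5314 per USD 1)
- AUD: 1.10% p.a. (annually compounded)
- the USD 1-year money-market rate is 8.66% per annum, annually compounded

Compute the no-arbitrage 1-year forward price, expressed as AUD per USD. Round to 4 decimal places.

1.4249

T = 1 year.
Growth of 1 AUD over T: (1 + 0.0110)^1 = 1.011000.
USD growth factor: (1 + 0.0866)^1 = 1.086600.
CIP: F = S · (grow AUD)/(grow USD) = 1.5314 × 1.011000/1.086600 = 1.424853 AUD per USD.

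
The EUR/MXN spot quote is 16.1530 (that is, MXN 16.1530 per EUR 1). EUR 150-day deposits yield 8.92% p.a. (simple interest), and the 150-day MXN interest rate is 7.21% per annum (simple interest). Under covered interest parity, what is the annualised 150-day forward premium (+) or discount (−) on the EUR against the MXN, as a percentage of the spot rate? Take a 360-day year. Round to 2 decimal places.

T = 150/360 years.
CIP forward (MXN per EUR) = 16.153 × 1.0300417/1.0371667 = 16.0420341.
(F − S)/S ÷ T = (16.0420341 − 16.153)/16.153/(150/360) = -0.016487 → -1.65%.

-1.65%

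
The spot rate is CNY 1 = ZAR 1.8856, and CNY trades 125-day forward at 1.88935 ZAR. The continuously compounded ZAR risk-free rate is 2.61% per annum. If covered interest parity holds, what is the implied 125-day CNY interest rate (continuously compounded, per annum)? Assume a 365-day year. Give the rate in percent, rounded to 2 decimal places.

T = 125/365 years.
By CIP, F/S equals the ZAR-to-CNY growth ratio: 1.88935/1.8856 = 1.0019888.
The ZAR side grows by e^(0.0261×125/365) = 1.0089784.
That pins the CNY growth at 1.0069757.
r = ln(1.0069757)/(125/365) = 0.020298 → 2.03%.

2.03%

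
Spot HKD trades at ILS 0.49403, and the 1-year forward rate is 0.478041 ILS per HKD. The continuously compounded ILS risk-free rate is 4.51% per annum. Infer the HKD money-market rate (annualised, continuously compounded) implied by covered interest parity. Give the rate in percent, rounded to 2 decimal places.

7.80%

T = 1 year.
CIP gives F = S · g_ILS/g_HKD, so g_ILS/g_HKD = 0.478041/0.49403 = 0.9676356.
ILS growth factor: e^(0.0451×1) = 1.0461325.
Hence g_HKD = 1.0811224.
Take logs: ln 1.0811224 / 1 = 0.078000, so 7.80%.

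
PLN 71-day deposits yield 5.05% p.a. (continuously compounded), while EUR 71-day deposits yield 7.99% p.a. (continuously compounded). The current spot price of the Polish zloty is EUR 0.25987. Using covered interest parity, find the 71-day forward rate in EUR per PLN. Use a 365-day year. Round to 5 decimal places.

T = 71/365 years.
EUR growth factor: e^(0.0799×71/365) = 1.0156636.
PLN growth factor: e^(0.0505×71/365) = 1.0098717.
CIP: F = S · (grow EUR)/(grow PLN) = 0.25987 × 1.0156636/1.0098717 = 0.2613604 EUR per PLN.

0.26136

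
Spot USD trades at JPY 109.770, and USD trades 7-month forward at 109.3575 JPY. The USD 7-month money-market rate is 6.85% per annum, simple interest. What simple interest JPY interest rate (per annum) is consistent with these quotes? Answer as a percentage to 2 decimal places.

6.18%

T = 7/12 years.
CIP gives F = S · g_JPY/g_USD, so g_JPY/g_USD = 109.3575/109.77 = 0.9962421.
USD growth factor: 1 + 0.0685×7/12 = 1.0399583.
That pins the JPY growth at 1.0360502.
(1.0360502 − 1)/T = 0.061800, i.e. 6.18%.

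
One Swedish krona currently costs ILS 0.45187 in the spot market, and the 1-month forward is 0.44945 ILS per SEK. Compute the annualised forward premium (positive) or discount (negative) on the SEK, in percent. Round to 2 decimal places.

T = 1/12 years.
Period premium: (0.44945 − 0.45187)/0.45187 = -0.0053555.
Annualise by dividing by T: -0.0053555 / (1/12) = -0.064266 → -6.43%.

-6.43%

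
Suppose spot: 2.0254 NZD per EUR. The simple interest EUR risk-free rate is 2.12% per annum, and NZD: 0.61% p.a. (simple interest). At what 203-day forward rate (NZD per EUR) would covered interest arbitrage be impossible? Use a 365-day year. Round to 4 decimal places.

T = 203/365 years.
NZD accumulates by 1 + 0.0061×203/365 = 1.0033926.
EUR accumulates by 1 + 0.0212×203/365 = 1.0117907.
Forward (NZD per EUR) = 2.0254 × 1.0033926 / 1.0117907 = 2.008589.

2.0086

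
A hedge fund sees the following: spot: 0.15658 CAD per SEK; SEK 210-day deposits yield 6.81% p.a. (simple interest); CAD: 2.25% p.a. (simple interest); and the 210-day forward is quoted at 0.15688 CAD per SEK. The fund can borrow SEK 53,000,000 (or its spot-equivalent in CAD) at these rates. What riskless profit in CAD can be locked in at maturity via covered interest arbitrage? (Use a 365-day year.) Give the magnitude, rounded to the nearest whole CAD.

CAD 234,246

T = 210/365 years.
Invest the SEK and cover forward: 53,000,000 × 1.039180822 × 0.15688 = CAD 8,640,414.43.
Convert at spot and invest in CAD: 53,000,000 × 0.15658 × 1.012945205 = CAD 8,406,168.89.
The quoted forward overvalues SEK, so borrow CAD, buy SEK at spot, deposit the SEK at 6.81%, and sell the proceeds forward at 0.15688.
The gap between the two covered legs is CAD 234,246.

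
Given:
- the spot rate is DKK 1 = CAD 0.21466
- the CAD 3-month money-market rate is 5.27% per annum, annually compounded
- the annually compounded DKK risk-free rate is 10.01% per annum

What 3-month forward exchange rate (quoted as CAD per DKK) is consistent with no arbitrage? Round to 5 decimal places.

T = 3/12 years.
Growth of 1 CAD over T: (1 + 0.0527)^(3/12) = 1.0129224.
DKK accumulates by (1 + 0.1001)^(3/12) = 1.024137.
CIP: F = S · (grow CAD)/(grow DKK) = 0.21466 × 1.0129224/1.024137 = 0.2123094 CAD per DKK.

0.21231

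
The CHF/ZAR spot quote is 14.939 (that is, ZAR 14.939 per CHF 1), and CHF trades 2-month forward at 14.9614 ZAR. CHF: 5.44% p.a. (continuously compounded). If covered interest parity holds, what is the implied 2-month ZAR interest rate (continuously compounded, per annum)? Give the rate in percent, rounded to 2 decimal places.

6.34%

T = 2/12 years.
CIP gives F = S · g_ZAR/g_CHF, so g_ZAR/g_CHF = 14.9614/14.939 = 1.0014994.
The CHF side grows by e^(0.0544×2/12) = 1.0091079.
That pins the ZAR growth at 1.010621.
r = ln(1.010621)/(2/12) = 0.063390 → 6.34%.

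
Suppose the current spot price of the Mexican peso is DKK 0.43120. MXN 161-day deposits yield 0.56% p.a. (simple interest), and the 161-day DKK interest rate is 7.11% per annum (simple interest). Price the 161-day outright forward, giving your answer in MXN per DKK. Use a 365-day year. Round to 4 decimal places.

2.2541

T = 161/365 years.
DKK growth factor: 1 + 0.0711×161/365 = 1.0313619.
Growth of 1 MXN over T: 1 + 0.0056×161/365 = 1.0024701.
CIP: F = S · (grow DKK)/(grow MXN) = 0.4312 × 1.0313619/1.0024701 = 0.4436274 DKK per MXN.
Invert for MXN per DKK: 1 / 0.4436274 = 2.2541.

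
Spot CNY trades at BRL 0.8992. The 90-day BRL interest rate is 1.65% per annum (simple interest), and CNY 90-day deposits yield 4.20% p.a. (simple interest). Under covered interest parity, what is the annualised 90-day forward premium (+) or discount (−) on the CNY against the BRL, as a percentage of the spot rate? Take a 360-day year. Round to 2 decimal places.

T = 90/360 years.
CIP forward (BRL per CNY) = 0.8992 × 1.004125/1.010500 = 0.8935272.
(F − S)/S ÷ T = (0.8935272 − 0.8992)/0.8992/(90/360) = -0.025235 → -2.52%.

-2.52%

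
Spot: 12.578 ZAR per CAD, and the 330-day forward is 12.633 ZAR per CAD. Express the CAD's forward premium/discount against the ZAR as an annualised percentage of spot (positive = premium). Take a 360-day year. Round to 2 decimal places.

+0.48%

T = 330/360 years.
CAD trades forward at +0.43727% vs spot over the period.
Per annum: 0.0043727 / (330/360) = 0.004770 = 0.48%.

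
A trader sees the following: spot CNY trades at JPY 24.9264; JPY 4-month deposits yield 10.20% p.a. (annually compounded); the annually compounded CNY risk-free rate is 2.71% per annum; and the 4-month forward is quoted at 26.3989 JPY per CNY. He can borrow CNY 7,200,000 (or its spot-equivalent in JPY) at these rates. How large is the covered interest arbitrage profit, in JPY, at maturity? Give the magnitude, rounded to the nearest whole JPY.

JPY 6,398,176

T = 4/12 years.
Route A — deposit CNY, sell forward: 7,200,000 × 1.00895293901 × 26.3989 = JPY 191,773,783.74.
Route B — convert at spot, deposit JPY: 7,200,000 × 24.9264 × 1.03290536099 = JPY 185,375,607.77.
The quoted forward overvalues CNY, so borrow JPY, buy CNY at spot, deposit the CNY at 2.71%, and sell the proceeds forward at 26.3989.
Profit = 191,773,783.74 − 185,375,607.77 = JPY 6,398,176.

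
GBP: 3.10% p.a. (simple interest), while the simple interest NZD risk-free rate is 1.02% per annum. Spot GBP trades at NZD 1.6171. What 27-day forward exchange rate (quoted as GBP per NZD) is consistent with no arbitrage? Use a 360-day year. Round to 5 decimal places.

T = 27/360 years.
NZD accumulates by 1 + 0.0102×27/360 = 1.000765.
GBP accumulates by 1 + 0.0310×27/360 = 1.002325.
CIP: F = S · (grow NZD)/(grow GBP) = 1.6171 × 1.000765/1.002325 = 1.614583 NZD per GBP.
Invert for GBP per NZD: 1 / 1.614583 = 0.61935.

0.61935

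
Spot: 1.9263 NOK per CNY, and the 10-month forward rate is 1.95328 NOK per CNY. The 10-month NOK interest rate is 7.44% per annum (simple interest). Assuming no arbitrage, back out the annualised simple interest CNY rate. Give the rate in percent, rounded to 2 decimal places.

T = 10/12 years.
CIP gives F = S · g_NOK/g_CNY, so g_NOK/g_CNY = 1.95328/1.9263 = 1.0140061.
The NOK side grows by 1 + 0.0744×10/12 = 1.062000.
That pins the CNY growth at 1.047331.
r = (1.047331 − 1)/(10/12) = 0.056797 → 5.68%.

5.68%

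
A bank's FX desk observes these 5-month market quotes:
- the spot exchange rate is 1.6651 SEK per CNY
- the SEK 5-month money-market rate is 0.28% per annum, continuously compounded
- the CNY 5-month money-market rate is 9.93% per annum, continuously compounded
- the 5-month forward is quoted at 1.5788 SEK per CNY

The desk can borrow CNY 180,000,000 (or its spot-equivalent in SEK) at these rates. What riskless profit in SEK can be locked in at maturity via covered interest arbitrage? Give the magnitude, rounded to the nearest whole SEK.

T = 5/12 years.
Invest the CNY and cover forward: 180,000,000 × 1.04224287335 × 1.5788 = SEK 296,188,748.72.
Convert at spot and invest in SEK: 180,000,000 × 1.6651 × 1.00116734749 = SEK 300,067,875.06.
The quoted forward undervalues CNY, so borrow CNY, convert to SEK at spot, deposit the SEK at 0.28%, and buy CNY forward at 1.5788 to cover the loan.
Profit = 300,067,875.06 − 296,188,748.72 = SEK 3,879,126.

SEK 3,879,126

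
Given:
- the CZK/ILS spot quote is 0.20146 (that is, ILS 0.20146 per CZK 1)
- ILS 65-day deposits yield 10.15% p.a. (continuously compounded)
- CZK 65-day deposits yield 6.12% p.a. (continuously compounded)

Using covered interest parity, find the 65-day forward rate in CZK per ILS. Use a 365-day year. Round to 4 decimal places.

T = 65/365 years.
ILS growth factor: e^(0.1015×65/365) = 1.0182397.
Growth of 1 CZK over T: e^(0.0612×65/365) = 1.0109582.
So F = 0.20146 × 1.0182397 / 1.0109582 = 0.2029110 (ILS/CZK).
Quoted the other way: 1/0.2029110 = 4.9283 CZK per ILS.

4.9283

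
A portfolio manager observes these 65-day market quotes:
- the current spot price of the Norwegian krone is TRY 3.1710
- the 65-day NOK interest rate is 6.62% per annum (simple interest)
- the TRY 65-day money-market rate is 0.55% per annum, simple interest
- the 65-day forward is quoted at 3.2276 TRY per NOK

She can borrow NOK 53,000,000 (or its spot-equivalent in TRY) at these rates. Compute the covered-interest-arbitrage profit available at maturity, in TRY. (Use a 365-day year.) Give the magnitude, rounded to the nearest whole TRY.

TRY 4,851,857

T = 65/365 years.
Invest the NOK and cover forward: 53,000,000 × 1.0117890411 × 3.2276 = TRY 173,079,466.38.
Convert at spot and invest in TRY: 53,000,000 × 3.1710 × 1.00097945205 = TRY 168,227,609.65.
The quoted forward overvalues NOK, so borrow TRY, buy NOK at spot, deposit the NOK at 6.62%, and sell the proceeds forward at 3.2276.
Profit = 173,079,466.38 − 168,227,609.65 = TRY 4,851,857.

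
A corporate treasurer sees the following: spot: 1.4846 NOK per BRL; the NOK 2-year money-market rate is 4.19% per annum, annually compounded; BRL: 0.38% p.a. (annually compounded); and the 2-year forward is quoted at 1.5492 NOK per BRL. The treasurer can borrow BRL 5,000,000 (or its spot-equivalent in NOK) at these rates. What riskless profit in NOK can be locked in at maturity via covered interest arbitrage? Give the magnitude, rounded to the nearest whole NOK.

T = 2 years.
Route A — deposit BRL, sell forward: 5,000,000 × 1.00761444 × 1.5492 = NOK 7,804,981.45.
Route B — convert at spot, deposit NOK: 5,000,000 × 1.4846 × 1.08555561 = NOK 8,058,079.29.
The quoted forward undervalues BRL, so borrow BRL, convert to NOK at spot, deposit the NOK at 4.19%, and buy BRL forward at 1.5492 to cover the loan.
The gap between the two covered legs is NOK 253,098.

NOK 253,098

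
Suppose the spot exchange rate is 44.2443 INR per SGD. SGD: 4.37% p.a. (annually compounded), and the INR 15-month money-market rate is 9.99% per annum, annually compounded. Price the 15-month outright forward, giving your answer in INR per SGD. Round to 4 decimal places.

T = 15/12 years.
Growth of 1 INR over T: (1 + 0.0999)^(15/12) = 1.12639705.
SGD accumulates by (1 + 0.0437)^(15/12) = 1.05492019.
CIP: F = S · (grow INR)/(grow SGD) = 44.2443 × 1.12639705/1.05492019 = 47.242104 INR per SGD.

47.2421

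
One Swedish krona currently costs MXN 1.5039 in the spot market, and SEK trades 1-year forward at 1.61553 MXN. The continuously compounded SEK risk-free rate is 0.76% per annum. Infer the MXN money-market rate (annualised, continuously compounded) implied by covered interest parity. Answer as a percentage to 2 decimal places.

T = 1 year.
By CIP, F/S equals the MXN-to-SEK growth ratio: 1.61553/1.5039 = 1.0742270.
SEK growth factor: e^(0.0076×1) = 1.007629.
Hence g_MXN = 1.0824223.
Take logs: ln 1.0824223 / 1 = 0.079201, so 7.92%.

7.92%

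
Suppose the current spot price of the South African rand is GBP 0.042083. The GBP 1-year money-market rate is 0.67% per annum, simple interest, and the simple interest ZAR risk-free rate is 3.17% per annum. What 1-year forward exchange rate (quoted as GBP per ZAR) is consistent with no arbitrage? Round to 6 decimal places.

0.041063

T = 1 year.
GBP accumulates by 1 + 0.0067×1 = 1.006700.
Growth of 1 ZAR over T: 1 + 0.0317×1 = 1.031700.
So F = 0.042083 × 1.006700 / 1.031700 = 0.04106325 (GBP/ZAR).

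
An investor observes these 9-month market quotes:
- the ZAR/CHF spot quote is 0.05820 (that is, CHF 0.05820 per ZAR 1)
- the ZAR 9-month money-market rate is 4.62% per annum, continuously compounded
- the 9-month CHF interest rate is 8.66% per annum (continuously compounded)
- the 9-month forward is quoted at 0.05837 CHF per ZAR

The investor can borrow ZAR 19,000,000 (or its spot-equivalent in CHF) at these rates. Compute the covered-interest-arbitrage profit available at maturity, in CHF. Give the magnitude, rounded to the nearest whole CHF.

T = 9/12 years.
Route A — deposit ZAR, sell forward: 19,000,000 × 1.035257305 × 0.05837 = CHF 1,148,131.41.
Route B — convert at spot, deposit CHF: 19,000,000 × 0.05820 × 1.067105668 = CHF 1,180,005.45.
The quoted forward undervalues ZAR, so borrow ZAR, convert to CHF at spot, deposit the CHF at 8.66%, and buy ZAR forward at 0.05837 to cover the loan.
The gap between the two covered legs is CHF 31,874.

CHF 31,874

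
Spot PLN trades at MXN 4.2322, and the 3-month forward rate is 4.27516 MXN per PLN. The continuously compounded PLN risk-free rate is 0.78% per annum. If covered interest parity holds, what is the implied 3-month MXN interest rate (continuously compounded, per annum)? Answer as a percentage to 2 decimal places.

4.82%

T = 3/12 years.
By CIP, F/S equals the MXN-to-PLN growth ratio: 4.27516/4.2322 = 1.0101507.
The PLN side grows by e^(0.0078×3/12) = 1.0019519.
So the MXN growth factor = 1.0121224.
Take logs: ln 1.0121224 / (3/12) = 0.048198, so 4.82%.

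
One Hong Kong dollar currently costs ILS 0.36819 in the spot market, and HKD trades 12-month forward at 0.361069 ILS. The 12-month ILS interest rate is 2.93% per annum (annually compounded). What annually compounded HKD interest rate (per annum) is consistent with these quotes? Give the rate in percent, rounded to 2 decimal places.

4.96%

T = 1 year.
CIP gives F = S · g_ILS/g_HKD, so g_ILS/g_HKD = 0.361069/0.36819 = 0.9806594.
ILS growth factor: (1 + 0.0293)^1 = 1.029300.
Hence g_HKD = 1.0495999.
r = 1.0495999^(1/1) − 1 = 0.049600 → 4.96%.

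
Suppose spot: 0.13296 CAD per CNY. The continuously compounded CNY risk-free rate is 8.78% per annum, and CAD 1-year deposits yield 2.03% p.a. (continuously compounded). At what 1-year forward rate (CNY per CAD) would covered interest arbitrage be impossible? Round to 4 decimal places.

T = 1 year.
Growth of 1 CAD over T: e^(0.0203×1) = 1.0205074.
CNY growth factor: e^(0.0878×1) = 1.0917697.
Forward (CAD per CNY) = 0.13296 × 1.0205074 / 1.0917697 = 0.1242814.
Invert for CNY per CAD: 1 / 0.1242814 = 8.0463.

8.0463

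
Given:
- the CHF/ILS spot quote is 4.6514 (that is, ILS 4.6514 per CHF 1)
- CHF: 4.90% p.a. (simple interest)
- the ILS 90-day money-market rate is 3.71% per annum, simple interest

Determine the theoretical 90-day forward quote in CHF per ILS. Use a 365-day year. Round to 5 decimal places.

0.21561

T = 90/365 years.
ILS accumulates by 1 + 0.0371×90/365 = 1.0091479.
CHF accumulates by 1 + 0.0490×90/365 = 1.0120822.
Forward (ILS per CHF) = 4.6514 × 1.0091479 / 1.0120822 = 4.637914.
Quoted the other way: 1/4.637914 = 0.21561 CHF per ILS.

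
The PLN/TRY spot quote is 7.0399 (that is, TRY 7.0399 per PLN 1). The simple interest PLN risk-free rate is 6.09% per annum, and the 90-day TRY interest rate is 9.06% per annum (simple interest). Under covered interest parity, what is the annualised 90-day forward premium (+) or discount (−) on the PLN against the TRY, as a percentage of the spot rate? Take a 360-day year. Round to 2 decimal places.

+2.93%

T = 90/360 years.
CIP forward (TRY per PLN) = 7.0399 × 1.022650/1.015225 = 7.0913874.
Annualised premium = (F − S)/S × (1/T) = (7.0913874 − 7.0399)/7.0399 ÷ (90/360) = 2.93%.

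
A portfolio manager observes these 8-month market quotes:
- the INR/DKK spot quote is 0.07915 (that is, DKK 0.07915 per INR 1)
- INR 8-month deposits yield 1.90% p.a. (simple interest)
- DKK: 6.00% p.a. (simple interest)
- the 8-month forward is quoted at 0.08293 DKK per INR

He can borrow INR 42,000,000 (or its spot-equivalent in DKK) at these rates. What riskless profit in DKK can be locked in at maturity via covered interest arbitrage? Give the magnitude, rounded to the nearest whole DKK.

DKK 69,907

T = 8/12 years.
Invest the INR and cover forward: 42,000,000 × 1.012666667 × 0.08293 = DKK 3,527,178.76.
Convert at spot and invest in DKK: 42,000,000 × 0.07915 × 1.040000 = DKK 3,457,272.00.
The quoted forward overvalues INR, so borrow DKK, buy INR at spot, deposit the INR at 1.90%, and sell the proceeds forward at 0.08293.
Profit = 3,527,178.76 − 3,457,272.00 = DKK 69,907.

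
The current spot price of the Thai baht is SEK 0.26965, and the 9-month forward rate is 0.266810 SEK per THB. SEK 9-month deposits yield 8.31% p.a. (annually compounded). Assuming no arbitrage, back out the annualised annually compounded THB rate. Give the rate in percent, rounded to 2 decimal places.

9.85%

T = 9/12 years.
F/S = 0.26681/0.26965 = 0.9894678 = (growth of SEK) / (growth of THB).
SEK growth factor: (1 + 0.0831)^(9/12) = 1.061699.
So the THB growth factor = 1.0730001.
r = 1.0730001^(12/9) − 1 = 0.098499 → 9.85%.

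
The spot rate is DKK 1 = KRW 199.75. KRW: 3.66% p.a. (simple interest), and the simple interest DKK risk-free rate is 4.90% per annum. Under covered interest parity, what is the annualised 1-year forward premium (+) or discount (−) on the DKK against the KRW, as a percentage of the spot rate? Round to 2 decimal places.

T = 1 year.
No-arbitrage forward: 199.75 × 1.036600 / 1.049000 = 197.38880 KRW/DKK.
(F − S)/S ÷ T = (197.38880 − 199.75)/199.75/1 = -0.011821 → -1.18%.

-1.18%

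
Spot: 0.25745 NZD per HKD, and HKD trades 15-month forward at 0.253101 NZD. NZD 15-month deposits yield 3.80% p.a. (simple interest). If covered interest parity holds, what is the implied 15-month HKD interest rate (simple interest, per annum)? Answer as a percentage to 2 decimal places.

5.24%

T = 15/12 years.
CIP gives F = S · g_NZD/g_HKD, so g_NZD/g_HKD = 0.253101/0.25745 = 0.9831074.
NZD growth factor: 1 + 0.0380×15/12 = 1.047500.
That pins the HKD growth at 1.065499.
(1.065499 − 1)/T = 0.052399, i.e. 5.24%.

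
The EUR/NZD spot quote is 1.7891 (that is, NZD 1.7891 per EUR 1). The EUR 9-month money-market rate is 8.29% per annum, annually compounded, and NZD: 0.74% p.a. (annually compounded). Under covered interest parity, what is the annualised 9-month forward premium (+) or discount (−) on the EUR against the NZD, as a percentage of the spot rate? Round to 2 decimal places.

-7.03%

T = 9/12 years.
F = S · g_NZD/g_EUR = 1.7891 × 1.0055449/1.061552 = 1.6947077.
(F − S)/S ÷ T = (1.6947077 − 1.7891)/1.7891/(9/12) = -0.070346 → -7.03%.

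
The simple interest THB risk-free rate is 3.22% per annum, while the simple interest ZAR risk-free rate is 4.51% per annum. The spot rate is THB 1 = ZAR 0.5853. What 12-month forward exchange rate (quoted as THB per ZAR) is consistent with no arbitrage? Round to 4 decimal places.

1.6874

T = 1 year.
Growth of 1 ZAR over T: 1 + 0.0451×1 = 1.045100.
THB accumulates by 1 + 0.0322×1 = 1.032200.
So F = 0.5853 × 1.045100 / 1.032200 = 0.5926148 (ZAR/THB).
Invert for THB per ZAR: 1 / 0.5926148 = 1.6874.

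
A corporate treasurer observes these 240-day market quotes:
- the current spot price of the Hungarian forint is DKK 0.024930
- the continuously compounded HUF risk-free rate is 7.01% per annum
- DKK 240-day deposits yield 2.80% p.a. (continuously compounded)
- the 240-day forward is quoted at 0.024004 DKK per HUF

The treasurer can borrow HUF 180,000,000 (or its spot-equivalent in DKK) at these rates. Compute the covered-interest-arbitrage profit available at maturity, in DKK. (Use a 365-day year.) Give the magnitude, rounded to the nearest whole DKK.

DKK 46,246

T = 240/365 years.
Keep in HUF, deliver into the forward: 180,000,000·1.047171951·0.024004 = DKK 4,524,536.79.
Swap to DKK now, deposit: 180,000,000·0.024930·1.018581486 = DKK 4,570,782.56.
The quoted forward undervalues HUF, so borrow HUF, convert to DKK at spot, deposit the DKK at 2.80%, and buy HUF forward at 0.024004 to cover the loan.
The gap between the two covered legs is DKK 46,246.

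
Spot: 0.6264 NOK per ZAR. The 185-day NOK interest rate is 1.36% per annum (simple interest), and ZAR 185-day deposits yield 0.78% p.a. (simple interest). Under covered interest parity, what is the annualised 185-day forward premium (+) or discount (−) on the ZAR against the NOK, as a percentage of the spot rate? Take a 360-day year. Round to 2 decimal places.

+0.58%

T = 185/360 years.
F = S · g_NOK/g_ZAR = 0.6264 × 1.0069889/1.0040083 = 0.6282596.
(F − S)/S ÷ T = (0.6282596 − 0.6264)/0.6264/(185/360) = 0.005777 → 0.58%.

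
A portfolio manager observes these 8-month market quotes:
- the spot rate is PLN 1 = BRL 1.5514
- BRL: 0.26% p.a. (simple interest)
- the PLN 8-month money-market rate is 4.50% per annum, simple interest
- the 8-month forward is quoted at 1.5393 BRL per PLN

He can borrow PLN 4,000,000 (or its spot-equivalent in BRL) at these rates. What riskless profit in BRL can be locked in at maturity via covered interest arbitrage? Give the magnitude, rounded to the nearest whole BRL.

T = 8/12 years.
Keep in PLN, deliver into the forward: 4,000,000·1.030000·1.5393 = BRL 6,341,916.00.
Swap to BRL now, deposit: 4,000,000·1.5514·1.001733333 = BRL 6,216,356.37.
The quoted forward overvalues PLN, so borrow BRL, buy PLN at spot, deposit the PLN at 4.50%, and sell the proceeds forward at 1.5393.
Arbitrage profit = |6,341,916.00 − 6,216,356.37| = BRL 125,560.

BRL 125,560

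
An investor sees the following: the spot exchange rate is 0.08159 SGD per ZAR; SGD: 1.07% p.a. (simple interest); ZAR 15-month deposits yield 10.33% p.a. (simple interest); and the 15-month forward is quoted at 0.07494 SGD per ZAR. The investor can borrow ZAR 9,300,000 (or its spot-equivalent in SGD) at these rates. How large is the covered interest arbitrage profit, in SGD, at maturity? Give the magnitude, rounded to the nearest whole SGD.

SGD 17,999

T = 15/12 years.
Invest the ZAR and cover forward: 9,300,000 × 1.129125 × 0.07494 = SGD 786,934.64.
Convert at spot and invest in SGD: 9,300,000 × 0.08159 × 1.013375 = SGD 768,935.78.
The quoted forward overvalues ZAR, so borrow SGD, buy ZAR at spot, deposit the ZAR at 10.33%, and sell the proceeds forward at 0.07494.
The gap between the two covered legs is SGD 17,999.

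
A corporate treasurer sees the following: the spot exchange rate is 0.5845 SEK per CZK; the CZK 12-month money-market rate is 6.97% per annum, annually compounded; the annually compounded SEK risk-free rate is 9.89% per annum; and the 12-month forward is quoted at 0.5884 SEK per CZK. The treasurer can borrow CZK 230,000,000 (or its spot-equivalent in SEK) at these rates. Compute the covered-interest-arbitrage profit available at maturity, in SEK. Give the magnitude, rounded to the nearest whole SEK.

T = 1 year.
Invest the CZK and cover forward: 230,000,000 × 1.069700 × 0.5884 = SEK 144,764,640.40.
Convert at spot and invest in SEK: 230,000,000 × 0.5845 × 1.098900 = SEK 147,730,621.50.
The quoted forward undervalues CZK, so borrow CZK, convert to SEK at spot, deposit the SEK at 9.89%, and buy CZK forward at 0.5884 to cover the loan.
Arbitrage profit = |144,764,640.40 − 147,730,621.50| = SEK 2,965,981.

SEK 2,965,981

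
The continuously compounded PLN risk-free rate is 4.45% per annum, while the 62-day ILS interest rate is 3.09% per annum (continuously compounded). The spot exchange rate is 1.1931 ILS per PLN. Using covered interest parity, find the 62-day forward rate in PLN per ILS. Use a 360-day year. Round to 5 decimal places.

T = 62/360 years.
ILS accumulates by e^(0.0309×62/360) = 1.0053359.
PLN growth factor: e^(0.0445×62/360) = 1.0076933.
CIP: F = S · (grow ILS)/(grow PLN) = 1.1931 × 1.0053359/1.0076933 = 1.190309 ILS per PLN.
Invert for PLN per ILS: 1 / 1.190309 = 0.84012.

0.84012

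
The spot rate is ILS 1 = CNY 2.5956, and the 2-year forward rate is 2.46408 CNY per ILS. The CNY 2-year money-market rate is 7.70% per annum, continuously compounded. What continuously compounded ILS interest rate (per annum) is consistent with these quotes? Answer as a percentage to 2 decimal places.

T = 2 years.
F/S = 2.46408/2.5956 = 0.9493296 = (growth of CNY) / (growth of ILS).
The CNY side grows by e^(0.0770×2) = 1.1664909.
So the ILS growth factor = 1.2287523.
Take logs: ln 1.2287523 / 2 = 0.103000, so 10.30%.

10.30%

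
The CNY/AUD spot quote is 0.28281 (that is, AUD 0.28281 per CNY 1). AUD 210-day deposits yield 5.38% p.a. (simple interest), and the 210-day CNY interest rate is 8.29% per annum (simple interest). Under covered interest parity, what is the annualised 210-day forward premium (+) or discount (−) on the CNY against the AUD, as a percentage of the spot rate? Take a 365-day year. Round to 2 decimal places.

-2.78%

T = 210/365 years.
No-arbitrage forward: 0.28281 × 1.0309534 / 1.0476959 = 0.27829061 AUD/CNY.
(F − S)/S ÷ T = (0.27829061 − 0.28281)/0.28281/(210/365) = -0.027775 → -2.78%.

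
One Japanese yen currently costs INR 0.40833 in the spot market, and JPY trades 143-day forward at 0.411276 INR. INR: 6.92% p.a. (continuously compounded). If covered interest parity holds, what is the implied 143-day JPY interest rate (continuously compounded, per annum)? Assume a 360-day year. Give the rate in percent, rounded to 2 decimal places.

T = 143/360 years.
By CIP, F/S equals the INR-to-JPY growth ratio: 0.411276/0.40833 = 1.0072148.
INR growth factor: e^(0.0692×143/360) = 1.0278691.
So the JPY growth factor = 1.0205064.
r = ln(1.0205064)/(143/360) = 0.051102 → 5.11%.

5.11%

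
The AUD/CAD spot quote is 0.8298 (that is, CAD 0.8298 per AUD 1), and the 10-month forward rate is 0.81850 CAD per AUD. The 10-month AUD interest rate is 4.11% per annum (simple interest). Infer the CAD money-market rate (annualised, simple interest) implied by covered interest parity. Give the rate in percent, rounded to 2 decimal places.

T = 10/12 years.
F/S = 0.8185/0.8298 = 0.9863823 = (growth of CAD) / (growth of AUD).
AUD growth factor: 1 + 0.0411×10/12 = 1.034250.
So the CAD growth factor = 1.0201659.
(1.0201659 − 1)/T = 0.024199, i.e. 2.42%.

2.42%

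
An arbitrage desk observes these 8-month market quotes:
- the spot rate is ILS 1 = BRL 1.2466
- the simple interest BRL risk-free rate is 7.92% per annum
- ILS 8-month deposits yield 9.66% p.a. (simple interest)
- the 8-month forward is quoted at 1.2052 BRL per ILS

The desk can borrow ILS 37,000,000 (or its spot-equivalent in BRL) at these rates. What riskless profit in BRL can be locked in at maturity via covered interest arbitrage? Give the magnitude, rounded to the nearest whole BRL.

T = 8/12 years.
Keep in ILS, deliver into the forward: 37,000,000·1.064400·1.2052 = BRL 47,464,150.56.
Swap to BRL now, deposit: 37,000,000·1.2466·1.052800 = BRL 48,559,557.76.
The quoted forward undervalues ILS, so borrow ILS, convert to BRL at spot, deposit the BRL at 7.92%, and buy ILS forward at 1.2052 to cover the loan.
Profit = 48,559,557.76 − 47,464,150.56 = BRL 1,095,407.

BRL 1,095,407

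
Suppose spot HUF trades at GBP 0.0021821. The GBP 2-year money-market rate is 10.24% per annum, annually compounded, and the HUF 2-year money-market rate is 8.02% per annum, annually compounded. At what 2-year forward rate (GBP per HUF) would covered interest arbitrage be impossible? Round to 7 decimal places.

T = 2 years.
GBP growth factor: (1 + 0.1024)^2 = 1.2152858.
HUF accumulates by (1 + 0.0802)^2 = 1.166832.
So F = 0.0021821 × 1.2152858 / 1.166832 = 0.002272714 (GBP/HUF).

0.0022727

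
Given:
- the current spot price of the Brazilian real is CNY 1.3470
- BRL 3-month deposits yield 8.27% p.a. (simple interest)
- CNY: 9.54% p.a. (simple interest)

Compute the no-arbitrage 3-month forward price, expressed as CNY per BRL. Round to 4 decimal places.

T = 3/12 years.
CNY accumulates by 1 + 0.0954×3/12 = 1.023850.
BRL accumulates by 1 + 0.0827×3/12 = 1.020675.
Forward (CNY per BRL) = 1.347 × 1.023850 / 1.020675 = 1.351190.

1.3512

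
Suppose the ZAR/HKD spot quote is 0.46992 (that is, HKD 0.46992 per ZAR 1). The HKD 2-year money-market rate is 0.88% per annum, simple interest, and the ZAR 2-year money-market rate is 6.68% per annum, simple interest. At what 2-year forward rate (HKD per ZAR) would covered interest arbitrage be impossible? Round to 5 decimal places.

0.42183

T = 2 years.
HKD accumulates by 1 + 0.0088×2 = 1.017600.
ZAR growth factor: 1 + 0.0668×2 = 1.133600.
Forward (HKD per ZAR) = 0.46992 × 1.017600 / 1.133600 = 0.4218336.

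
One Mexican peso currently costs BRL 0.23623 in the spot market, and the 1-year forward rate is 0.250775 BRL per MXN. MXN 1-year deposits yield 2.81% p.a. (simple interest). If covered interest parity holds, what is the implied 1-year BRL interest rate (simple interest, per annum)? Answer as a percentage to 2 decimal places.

9.14%

T = 1 year.
F/S = 0.250775/0.23623 = 1.0615713 = (growth of BRL) / (growth of MXN).
MXN growth factor: 1 + 0.0281×1 = 1.028100.
That pins the BRL growth at 1.0914015.
(1.0914015 − 1)/T = 0.091401, i.e. 9.14%.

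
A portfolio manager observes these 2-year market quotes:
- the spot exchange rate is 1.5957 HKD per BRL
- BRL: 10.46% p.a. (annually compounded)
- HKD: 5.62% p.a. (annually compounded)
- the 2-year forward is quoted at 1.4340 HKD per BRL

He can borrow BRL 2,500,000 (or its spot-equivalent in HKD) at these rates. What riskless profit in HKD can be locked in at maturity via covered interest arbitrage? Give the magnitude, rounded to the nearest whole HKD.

HKD 76,035

T = 2 years.
Route A — deposit BRL, sell forward: 2,500,000 × 1.22014116 × 1.4340 = HKD 4,374,206.06.
Route B — convert at spot, deposit HKD: 2,500,000 × 1.5957 × 1.11555844 = HKD 4,450,241.51.
The quoted forward undervalues BRL, so borrow BRL, convert to HKD at spot, deposit the HKD at 5.62%, and buy BRL forward at 1.4340 to cover the loan.
Arbitrage profit = |4,374,206.06 − 4,450,241.51| = HKD 76,035.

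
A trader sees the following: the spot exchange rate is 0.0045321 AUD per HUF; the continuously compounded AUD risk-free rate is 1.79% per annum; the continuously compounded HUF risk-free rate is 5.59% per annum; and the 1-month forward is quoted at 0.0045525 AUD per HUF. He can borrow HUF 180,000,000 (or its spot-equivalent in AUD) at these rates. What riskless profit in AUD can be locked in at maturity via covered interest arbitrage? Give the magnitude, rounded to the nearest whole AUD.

T = 1/12 years.
Invest the HUF and cover forward: 180,000,000 × 1.0046692 × 0.0045525 = AUD 823,276.18.
Convert at spot and invest in AUD: 180,000,000 × 0.0045321 × 1.00149278 = AUD 816,995.78.
The quoted forward overvalues HUF, so borrow AUD, buy HUF at spot, deposit the HUF at 5.59%, and sell the proceeds forward at 0.0045525.
Arbitrage profit = |823,276.18 − 816,995.78| = AUD 6,280.

AUD 6,280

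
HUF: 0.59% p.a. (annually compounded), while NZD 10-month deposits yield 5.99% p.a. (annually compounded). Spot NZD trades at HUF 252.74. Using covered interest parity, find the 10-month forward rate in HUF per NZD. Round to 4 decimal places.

T = 10/12 years.
HUF accumulates by (1 + 0.0059)^(10/12) = 1.004914255.
NZD accumulates by (1 + 0.0599)^(10/12) = 1.049673122.
CIP: F = S · (grow HUF)/(grow NZD) = 252.74 × 1.004914255/1.049673122 = 241.962973 HUF per NZD.

241.9630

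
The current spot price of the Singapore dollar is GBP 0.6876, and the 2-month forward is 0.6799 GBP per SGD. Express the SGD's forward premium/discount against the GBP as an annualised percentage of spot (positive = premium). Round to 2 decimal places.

T = 2/12 years.
SGD trades forward at -1.11984% vs spot over the period.
×(1/T) gives -6.72% p.a.

-6.72%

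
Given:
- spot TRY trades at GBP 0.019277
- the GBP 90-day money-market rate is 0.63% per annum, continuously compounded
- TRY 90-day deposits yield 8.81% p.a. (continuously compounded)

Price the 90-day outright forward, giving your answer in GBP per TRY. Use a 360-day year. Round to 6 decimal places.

T = 90/360 years.
GBP accumulates by e^(0.0063×90/360) = 1.0015762.
TRY growth factor: e^(0.0881×90/360) = 1.0222693.
Forward (GBP per TRY) = 0.019277 × 1.0015762 / 1.0222693 = 0.01888679.

0.018887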